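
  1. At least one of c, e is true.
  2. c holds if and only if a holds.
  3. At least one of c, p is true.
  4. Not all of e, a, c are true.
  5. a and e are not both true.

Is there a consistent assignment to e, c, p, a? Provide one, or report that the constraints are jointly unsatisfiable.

e = False; c = True; p = True; a = True

  (1) {c, e}: 1 true — at least one ✓
  (2) c=T, a=T — same ✓
  (3) {c, p}: 2 true — at least one ✓
  (4) {e, a, c}: 2/3 true — not all ✓
  (5) a=T, e=F — not both ✓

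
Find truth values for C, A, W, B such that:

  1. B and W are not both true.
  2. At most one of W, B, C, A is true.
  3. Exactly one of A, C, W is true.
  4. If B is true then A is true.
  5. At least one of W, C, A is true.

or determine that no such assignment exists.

C: False, A: True, W: False, B: False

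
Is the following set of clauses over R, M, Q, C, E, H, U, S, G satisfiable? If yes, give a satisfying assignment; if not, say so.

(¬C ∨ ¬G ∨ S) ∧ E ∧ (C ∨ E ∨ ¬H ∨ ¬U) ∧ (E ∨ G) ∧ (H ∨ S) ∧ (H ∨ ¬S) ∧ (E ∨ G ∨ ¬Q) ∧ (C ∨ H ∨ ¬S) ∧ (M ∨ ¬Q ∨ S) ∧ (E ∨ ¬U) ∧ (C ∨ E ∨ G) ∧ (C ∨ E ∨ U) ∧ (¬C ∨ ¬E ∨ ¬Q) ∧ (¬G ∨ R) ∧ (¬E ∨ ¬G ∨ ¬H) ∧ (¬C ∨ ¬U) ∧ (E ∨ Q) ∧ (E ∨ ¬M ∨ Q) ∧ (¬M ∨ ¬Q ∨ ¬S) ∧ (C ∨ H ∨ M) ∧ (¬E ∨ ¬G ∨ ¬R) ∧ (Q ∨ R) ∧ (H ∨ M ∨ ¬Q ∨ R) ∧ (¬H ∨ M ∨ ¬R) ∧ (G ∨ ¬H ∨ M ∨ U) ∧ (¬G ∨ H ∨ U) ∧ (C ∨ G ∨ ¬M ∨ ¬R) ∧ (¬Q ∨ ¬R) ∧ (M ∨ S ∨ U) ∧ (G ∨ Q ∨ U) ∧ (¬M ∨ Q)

R: False, M: True, Q: True, C: False, E: True, H: True, U: True, S: False, G: False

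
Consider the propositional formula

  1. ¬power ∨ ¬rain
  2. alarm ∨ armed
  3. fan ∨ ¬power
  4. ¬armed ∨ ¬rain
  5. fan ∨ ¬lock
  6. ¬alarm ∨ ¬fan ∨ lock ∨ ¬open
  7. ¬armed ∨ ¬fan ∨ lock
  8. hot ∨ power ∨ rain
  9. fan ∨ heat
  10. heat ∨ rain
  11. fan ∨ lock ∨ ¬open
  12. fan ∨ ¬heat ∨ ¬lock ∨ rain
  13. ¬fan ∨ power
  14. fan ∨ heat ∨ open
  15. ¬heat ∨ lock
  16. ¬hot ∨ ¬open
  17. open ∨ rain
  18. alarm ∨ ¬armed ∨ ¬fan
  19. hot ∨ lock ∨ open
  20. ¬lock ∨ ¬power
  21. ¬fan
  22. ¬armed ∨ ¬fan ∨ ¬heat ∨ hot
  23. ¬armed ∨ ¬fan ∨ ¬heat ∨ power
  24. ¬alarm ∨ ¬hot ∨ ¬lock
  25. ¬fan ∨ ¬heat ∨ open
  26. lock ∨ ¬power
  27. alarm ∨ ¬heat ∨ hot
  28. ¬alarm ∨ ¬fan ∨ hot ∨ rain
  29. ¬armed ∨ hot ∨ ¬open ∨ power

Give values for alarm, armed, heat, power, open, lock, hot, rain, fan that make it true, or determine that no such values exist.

Unsatisfiable — no assignment works.

Case heat = True:
  (¬heat ∨ lock) forces lock = True.
  (fan ∨ ¬lock) forces fan = True.
  Clause (¬fan) is falsified — contradiction.
Case heat = False:
  (fan ∨ heat) forces fan = True.
  Clause (¬fan) is falsified — contradiction.
Both cases fail, so the formula is unsatisfiable.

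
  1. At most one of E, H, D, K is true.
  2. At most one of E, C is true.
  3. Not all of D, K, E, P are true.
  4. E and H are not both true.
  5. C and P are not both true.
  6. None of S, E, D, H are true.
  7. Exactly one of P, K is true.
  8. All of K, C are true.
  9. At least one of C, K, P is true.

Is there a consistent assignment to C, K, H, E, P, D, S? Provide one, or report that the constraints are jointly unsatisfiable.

C: True; K: True; H: False; E: False; P: False; D: False; S: False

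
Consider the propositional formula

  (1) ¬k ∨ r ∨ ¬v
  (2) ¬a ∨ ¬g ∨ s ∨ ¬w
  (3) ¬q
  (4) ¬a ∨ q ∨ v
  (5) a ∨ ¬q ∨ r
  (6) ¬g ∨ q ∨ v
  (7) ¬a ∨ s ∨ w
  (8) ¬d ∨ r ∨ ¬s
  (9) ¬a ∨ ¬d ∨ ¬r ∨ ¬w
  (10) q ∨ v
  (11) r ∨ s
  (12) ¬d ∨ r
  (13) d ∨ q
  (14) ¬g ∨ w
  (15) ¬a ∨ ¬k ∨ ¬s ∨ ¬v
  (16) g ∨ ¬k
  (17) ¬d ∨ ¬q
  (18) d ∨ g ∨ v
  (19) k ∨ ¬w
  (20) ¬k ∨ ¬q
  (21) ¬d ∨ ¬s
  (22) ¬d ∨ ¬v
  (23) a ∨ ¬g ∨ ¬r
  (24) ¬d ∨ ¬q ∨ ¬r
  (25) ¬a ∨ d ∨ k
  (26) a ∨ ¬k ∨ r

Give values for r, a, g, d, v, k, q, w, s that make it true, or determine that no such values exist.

UNSATISFIABLE

Case q = True:
  Clause (¬q) is falsified — contradiction.
Case q = False:
  (q ∨ v) forces v = True.
  (d ∨ q) forces d = True.
  Clause (¬d ∨ ¬v) is falsified — contradiction.
Both cases fail, so the formula is unsatisfiable.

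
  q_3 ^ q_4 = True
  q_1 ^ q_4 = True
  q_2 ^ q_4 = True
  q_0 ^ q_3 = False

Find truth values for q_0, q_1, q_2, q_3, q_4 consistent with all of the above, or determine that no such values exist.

q_0=F; q_1=F; q_2=F; q_3=F; q_4=T

q_3 ^ q_4 = F ^ T = True ✓
q_1 ^ q_4 = F ^ T = True ✓
q_2 ^ q_4 = F ^ T = True ✓
q_0 ^ q_3 = F ^ F = False ✓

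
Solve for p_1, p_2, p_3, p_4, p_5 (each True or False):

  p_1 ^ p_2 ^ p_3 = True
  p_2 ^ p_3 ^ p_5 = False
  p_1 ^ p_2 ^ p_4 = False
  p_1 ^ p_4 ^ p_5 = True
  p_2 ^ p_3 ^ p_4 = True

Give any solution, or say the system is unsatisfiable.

p_1=F; p_2=F; p_3=T; p_4=F; p_5=T

p_1 ^ p_2 ^ p_3 = F ^ F ^ T = True ✓
p_2 ^ p_3 ^ p_5 = F ^ T ^ T = False ✓
p_1 ^ p_2 ^ p_4 = F ^ F ^ F = False ✓
p_1 ^ p_4 ^ p_5 = F ^ F ^ T = True ✓
p_2 ^ p_3 ^ p_4 = F ^ T ^ F = True ✓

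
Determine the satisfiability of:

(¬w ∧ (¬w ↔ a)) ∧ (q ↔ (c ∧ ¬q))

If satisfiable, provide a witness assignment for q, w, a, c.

q=F, w=F, a=T, c=F

  ¬w ∧ (¬w ↔ a) = True
    ¬w = True
    ¬w ↔ a = True
      ¬w = True
  q ↔ (c ∧ ¬q) = True
    c ∧ ¬q = False
      ¬q = True
Both conjuncts True, so the formula holds.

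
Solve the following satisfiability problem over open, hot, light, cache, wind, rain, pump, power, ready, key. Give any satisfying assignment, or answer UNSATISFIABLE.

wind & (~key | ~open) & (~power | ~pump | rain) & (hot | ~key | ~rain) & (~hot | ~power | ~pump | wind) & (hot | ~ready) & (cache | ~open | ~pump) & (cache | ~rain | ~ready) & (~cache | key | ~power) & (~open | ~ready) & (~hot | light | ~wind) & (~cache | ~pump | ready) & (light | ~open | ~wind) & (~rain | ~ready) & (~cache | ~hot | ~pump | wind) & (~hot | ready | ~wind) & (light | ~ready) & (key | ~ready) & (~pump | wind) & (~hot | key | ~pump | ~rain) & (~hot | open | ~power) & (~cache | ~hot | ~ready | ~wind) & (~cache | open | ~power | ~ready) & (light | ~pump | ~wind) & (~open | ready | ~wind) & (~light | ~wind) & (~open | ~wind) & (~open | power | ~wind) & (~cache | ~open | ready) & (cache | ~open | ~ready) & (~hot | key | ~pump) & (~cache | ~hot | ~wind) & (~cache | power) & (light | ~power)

open = False, hot = False, light = False, cache = False, wind = True, rain = True, pump = False, power = False, ready = False, key = False

Unit clause (wind) forces wind = True.
In (~light | ~wind) only ~light is left, so light = False.
In (~open | ~wind) only ~open is left, so open = False.
In (light | ~power) only ~power is left, so power = False.
In (~hot | light | ~wind) only ~hot is left, so hot = False.
In (light | ~ready) only ~ready is left, so ready = False.
In (light | ~pump | ~wind) only ~pump is left, so pump = False.
In (~cache | power) only ~cache is left, so cache = False.
Set rain = True.
  then (hot | ~key | ~rain) forces key = False.
All clauses satisfied.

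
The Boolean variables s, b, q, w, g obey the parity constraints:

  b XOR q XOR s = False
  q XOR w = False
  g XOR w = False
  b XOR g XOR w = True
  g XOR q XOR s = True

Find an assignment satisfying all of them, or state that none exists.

s: True; b: True; q: False; w: False; g: False

b XOR q XOR s = T XOR F XOR T = False ✓
q XOR w = F XOR F = False ✓
g XOR w = F XOR F = False ✓
b XOR g XOR w = T XOR F XOR F = True ✓
g XOR q XOR s = F XOR F XOR T = True ✓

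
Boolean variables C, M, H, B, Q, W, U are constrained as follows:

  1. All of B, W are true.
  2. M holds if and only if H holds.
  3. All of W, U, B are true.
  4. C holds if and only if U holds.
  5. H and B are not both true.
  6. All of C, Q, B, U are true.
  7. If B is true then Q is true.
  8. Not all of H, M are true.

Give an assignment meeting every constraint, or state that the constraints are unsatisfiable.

C = True; M = False; H = False; B = True; Q = True; W = True; U = True

  (1) {B, W}: all 2 true ✓
  (2) M=F, H=F — same ✓
  (3) {W, U, B}: all 3 true ✓
  (4) C=T, U=T — same ✓
  (5) H=F, B=T — not both ✓
  (6) {C, Q, B, U}: all 4 true ✓
  (7) B=T ⇒ Q: T ✓
  (8) {H, M}: 0/2 true — not all ✓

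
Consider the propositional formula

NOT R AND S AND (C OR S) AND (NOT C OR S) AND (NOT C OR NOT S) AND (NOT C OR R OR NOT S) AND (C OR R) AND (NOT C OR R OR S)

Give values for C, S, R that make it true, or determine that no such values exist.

The formula is unsatisfiable.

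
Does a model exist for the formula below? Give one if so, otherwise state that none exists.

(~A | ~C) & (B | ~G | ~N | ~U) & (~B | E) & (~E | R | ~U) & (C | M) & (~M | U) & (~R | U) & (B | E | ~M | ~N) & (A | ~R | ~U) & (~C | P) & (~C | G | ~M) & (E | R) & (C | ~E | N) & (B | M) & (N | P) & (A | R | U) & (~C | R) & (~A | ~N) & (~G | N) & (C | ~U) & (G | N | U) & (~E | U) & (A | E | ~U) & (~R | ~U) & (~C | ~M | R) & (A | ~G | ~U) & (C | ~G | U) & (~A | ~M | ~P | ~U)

Case R = True:
  (~R | U) forces U = True.
  Clause (~R | ~U) is falsified — contradiction.
Case R = False:
  (E | R) forces E = True.
  (~E | R | ~U) forces U = False.
  Clause (~E | U) is falsified — contradiction.
Both cases fail, so the formula is unsatisfiable.

UNSATISFIABLE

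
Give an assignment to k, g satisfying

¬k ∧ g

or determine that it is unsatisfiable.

k: False; g: True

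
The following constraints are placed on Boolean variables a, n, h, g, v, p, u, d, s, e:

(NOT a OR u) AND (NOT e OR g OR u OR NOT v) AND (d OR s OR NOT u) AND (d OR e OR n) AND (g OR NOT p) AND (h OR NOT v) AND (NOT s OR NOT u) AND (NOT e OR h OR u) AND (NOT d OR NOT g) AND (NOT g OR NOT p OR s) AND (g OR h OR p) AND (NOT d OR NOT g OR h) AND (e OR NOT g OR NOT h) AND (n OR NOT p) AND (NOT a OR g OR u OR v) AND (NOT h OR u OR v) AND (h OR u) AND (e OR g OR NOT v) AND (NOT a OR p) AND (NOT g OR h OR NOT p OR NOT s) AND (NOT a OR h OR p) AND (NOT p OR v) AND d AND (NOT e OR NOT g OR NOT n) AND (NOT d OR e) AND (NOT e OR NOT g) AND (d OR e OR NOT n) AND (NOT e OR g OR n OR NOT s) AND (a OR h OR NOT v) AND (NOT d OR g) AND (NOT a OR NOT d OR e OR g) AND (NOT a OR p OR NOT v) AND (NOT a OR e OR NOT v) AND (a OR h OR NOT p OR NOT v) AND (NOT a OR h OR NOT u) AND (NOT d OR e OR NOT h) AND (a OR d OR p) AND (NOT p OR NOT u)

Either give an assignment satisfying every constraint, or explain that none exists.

Case d = True:
  (NOT d OR NOT g) forces g = False.
  Clause (NOT d OR g) is falsified — contradiction.
Case d = False:
  Clause (d) is falsified — contradiction.
Both cases fail, so the formula is unsatisfiable.

No satisfying assignment exists.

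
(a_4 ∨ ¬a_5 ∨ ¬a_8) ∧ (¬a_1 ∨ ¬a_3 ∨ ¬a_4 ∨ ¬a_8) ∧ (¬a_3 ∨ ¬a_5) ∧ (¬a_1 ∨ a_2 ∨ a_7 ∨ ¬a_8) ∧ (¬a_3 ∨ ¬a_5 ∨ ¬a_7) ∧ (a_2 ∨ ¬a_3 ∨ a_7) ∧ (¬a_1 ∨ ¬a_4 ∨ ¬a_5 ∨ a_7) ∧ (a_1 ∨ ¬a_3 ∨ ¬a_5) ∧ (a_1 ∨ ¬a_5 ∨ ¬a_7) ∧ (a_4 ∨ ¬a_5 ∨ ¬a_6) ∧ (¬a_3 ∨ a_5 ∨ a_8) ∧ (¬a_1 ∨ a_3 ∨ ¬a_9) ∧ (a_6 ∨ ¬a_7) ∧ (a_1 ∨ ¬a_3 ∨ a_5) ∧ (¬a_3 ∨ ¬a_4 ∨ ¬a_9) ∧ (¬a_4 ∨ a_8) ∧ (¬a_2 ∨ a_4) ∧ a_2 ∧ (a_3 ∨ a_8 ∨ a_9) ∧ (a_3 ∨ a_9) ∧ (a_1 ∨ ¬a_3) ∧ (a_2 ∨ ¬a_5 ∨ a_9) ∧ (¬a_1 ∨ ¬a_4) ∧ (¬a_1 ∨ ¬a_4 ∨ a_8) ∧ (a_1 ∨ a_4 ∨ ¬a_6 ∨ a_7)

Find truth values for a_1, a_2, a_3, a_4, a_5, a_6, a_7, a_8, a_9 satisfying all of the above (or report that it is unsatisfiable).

Unit clause (a_2) forces a_2 = True.
In (¬a_2 ∨ a_4) only a_4 is left, so a_4 = True.
In (¬a_1 ∨ ¬a_4) only ¬a_1 is left, so a_1 = False.
In (¬a_4 ∨ a_8) only a_8 is left, so a_8 = True.
In (a_1 ∨ ¬a_3) only ¬a_3 is left, so a_3 = False.
In (a_3 ∨ a_9) only a_9 is left, so a_9 = True.
Set a_5 = True.
  then (a_1 ∨ ¬a_5 ∨ ¬a_7) forces a_7 = False.
Set a_6 = True.
All clauses satisfied.

a_1=F, a_2=T, a_3=F, a_4=T, a_5=T, a_6=T, a_7=F, a_8=T, a_9=T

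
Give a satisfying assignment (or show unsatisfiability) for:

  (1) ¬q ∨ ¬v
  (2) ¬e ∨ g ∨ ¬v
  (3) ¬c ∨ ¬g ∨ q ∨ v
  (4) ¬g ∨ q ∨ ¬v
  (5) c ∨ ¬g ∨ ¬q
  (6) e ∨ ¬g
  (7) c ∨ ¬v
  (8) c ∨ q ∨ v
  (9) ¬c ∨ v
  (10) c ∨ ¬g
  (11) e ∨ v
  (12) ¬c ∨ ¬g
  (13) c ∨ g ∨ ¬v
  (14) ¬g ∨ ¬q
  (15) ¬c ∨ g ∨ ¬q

c: False; e: True; g: False; v: False; q: True

Set c = False.
  then (c ∨ ¬v) forces v = False.
  then (c ∨ q ∨ v) forces q = True.
  then (c ∨ ¬g) forces g = False.
  then (e ∨ v) forces e = True.
All clauses satisfied.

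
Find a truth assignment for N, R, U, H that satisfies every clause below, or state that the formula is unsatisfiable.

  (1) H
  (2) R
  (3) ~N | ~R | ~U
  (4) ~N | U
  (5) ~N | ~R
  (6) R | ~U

N = False; R = True; U = True; H = True

Unit clause (H) forces H = True.
Unit clause (R) forces R = True.
In (~N | ~R) only ~N is left, so N = False.
Set U = True.
All clauses satisfied.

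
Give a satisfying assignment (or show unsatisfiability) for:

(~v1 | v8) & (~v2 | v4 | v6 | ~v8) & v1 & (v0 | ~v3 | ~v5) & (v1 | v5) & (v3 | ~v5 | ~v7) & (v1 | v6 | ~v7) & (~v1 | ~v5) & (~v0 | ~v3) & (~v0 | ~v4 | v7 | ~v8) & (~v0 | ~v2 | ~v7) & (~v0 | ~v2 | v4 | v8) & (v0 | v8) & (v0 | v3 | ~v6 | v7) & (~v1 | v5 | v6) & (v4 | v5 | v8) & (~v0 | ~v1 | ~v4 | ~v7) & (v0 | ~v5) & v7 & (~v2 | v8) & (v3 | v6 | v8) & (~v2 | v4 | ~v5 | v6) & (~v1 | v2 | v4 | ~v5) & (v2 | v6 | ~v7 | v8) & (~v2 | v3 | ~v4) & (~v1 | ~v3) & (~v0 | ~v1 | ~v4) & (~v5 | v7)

v0 = True, v1 = True, v2 = False, v3 = False, v4 = False, v5 = False, v6 = True, v7 = True, v8 = True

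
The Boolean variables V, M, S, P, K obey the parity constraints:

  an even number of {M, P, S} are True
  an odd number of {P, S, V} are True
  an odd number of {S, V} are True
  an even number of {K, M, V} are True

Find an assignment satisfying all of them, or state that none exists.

V: True, M: False, S: False, P: False, K: True

{M, P, S}: 0 true → even ✓
{P, S, V}: 1 true → odd ✓
{S, V}: 1 true → odd ✓
{K, M, V}: 2 true → even ✓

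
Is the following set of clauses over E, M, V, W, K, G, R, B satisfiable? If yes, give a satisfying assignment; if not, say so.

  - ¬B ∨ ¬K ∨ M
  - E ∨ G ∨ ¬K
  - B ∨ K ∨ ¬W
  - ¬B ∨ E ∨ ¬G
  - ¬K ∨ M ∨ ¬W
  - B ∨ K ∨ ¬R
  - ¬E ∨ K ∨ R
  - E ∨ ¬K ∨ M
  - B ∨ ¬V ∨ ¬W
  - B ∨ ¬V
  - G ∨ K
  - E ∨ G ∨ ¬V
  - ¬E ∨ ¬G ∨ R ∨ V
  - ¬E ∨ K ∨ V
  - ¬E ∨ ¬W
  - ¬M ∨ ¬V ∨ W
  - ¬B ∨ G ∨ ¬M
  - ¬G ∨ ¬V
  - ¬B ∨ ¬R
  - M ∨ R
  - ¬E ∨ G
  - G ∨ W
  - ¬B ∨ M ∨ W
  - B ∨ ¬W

E = False; M = True; V = False; W = False; K = True; G = True; R = False; B = False

Set E = False.
Set M = True.
Try V = True:
  (B ∨ ¬V) forces B = True.
  (¬B ∨ E ∨ ¬G) forces G = False.
  clause (E ∨ G ∨ ¬V) is falsified — backtrack.
So V = False.
Set W = False.
  then (G ∨ W) forces G = True.
  then (¬B ∨ E ∨ ¬G) forces B = False.
Set K = True.
Set R = False.
All clauses satisfied.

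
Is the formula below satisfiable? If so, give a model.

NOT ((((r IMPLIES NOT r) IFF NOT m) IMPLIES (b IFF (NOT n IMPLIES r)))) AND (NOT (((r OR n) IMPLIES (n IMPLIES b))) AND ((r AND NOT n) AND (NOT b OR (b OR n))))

No satisfying assignment exists.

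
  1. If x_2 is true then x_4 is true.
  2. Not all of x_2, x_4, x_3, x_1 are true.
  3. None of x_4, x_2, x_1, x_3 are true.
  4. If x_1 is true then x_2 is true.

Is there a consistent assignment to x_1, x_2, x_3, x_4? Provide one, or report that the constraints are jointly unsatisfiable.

x_1 = False; x_2 = False; x_3 = False; x_4 = False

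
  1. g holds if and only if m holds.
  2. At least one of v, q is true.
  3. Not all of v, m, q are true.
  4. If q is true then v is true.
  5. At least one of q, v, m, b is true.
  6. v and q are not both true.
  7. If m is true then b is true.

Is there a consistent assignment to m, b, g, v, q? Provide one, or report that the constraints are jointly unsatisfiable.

m=F; b=F; g=F; v=T; q=F

  (1) g=F, m=F — same ✓
  (2) {v, q}: 1 true — at least one ✓
  (3) {v, m, q}: 1/3 true — not all ✓
  (4) q=F ⇒ v: vacuous ✓
  (5) {q, v, m, b}: 1 true — at least one ✓
  (6) v=T, q=F — not both ✓
  (7) m=F ⇒ b: vacuous ✓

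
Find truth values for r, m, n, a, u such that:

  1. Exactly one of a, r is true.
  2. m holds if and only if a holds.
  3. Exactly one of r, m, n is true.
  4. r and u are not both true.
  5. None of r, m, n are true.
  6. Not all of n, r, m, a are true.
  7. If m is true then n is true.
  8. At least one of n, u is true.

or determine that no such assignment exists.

UNSATISFIABLE

Case r = True:
  Constraint (5) is violated (r=T) — contradiction.
Case r = False:
  (1) with r=F forces a = True.
  (2) with a=T forces m = True.
  Constraint (5) is violated (m=T) — contradiction.
Both cases fail — unsatisfiable.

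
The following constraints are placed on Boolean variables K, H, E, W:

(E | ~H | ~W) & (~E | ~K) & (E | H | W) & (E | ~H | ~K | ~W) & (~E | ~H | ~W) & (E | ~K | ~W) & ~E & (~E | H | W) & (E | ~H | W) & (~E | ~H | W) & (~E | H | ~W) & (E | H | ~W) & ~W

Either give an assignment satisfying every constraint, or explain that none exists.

The formula is unsatisfiable.

Case E = True:
  Clause (~E) is falsified — contradiction.
Case E = False:
  (~W) forces W = False.
  (E | H | W) forces H = True.
  Clause (E | ~H | W) is falsified — contradiction.
Both cases fail, so the formula is unsatisfiable.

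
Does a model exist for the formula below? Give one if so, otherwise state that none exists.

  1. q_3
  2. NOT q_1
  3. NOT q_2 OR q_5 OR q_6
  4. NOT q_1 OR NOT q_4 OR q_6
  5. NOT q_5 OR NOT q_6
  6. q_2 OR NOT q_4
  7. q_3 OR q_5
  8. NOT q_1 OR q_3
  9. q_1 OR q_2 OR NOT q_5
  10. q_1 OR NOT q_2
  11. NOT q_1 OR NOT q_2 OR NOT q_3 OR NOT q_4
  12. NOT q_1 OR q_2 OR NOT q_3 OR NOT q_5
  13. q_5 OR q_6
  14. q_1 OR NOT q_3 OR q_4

No satisfying assignment exists.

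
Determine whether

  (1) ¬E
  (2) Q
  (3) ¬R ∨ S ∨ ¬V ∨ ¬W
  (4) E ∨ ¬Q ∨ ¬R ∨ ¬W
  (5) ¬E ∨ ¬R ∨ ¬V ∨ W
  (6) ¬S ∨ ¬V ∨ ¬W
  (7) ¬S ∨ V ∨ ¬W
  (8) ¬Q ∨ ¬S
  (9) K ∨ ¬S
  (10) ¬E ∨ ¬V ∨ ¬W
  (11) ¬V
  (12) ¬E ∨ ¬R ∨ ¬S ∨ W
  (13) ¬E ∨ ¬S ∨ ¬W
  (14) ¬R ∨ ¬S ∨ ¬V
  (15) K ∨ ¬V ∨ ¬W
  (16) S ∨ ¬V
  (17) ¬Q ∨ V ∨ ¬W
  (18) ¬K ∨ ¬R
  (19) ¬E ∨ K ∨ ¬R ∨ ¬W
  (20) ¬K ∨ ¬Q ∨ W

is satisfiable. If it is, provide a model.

K: False, V: False, R: True, S: False, Q: True, W: False, E: False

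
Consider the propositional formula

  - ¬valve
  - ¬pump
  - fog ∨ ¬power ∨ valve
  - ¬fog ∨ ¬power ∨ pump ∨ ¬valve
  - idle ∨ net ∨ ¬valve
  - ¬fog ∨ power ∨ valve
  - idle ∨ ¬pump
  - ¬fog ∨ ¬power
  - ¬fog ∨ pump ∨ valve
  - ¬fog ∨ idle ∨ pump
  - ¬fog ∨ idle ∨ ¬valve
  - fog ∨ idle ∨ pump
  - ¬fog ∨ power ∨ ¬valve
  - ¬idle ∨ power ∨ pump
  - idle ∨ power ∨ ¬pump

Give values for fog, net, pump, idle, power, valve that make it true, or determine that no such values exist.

Unsatisfiable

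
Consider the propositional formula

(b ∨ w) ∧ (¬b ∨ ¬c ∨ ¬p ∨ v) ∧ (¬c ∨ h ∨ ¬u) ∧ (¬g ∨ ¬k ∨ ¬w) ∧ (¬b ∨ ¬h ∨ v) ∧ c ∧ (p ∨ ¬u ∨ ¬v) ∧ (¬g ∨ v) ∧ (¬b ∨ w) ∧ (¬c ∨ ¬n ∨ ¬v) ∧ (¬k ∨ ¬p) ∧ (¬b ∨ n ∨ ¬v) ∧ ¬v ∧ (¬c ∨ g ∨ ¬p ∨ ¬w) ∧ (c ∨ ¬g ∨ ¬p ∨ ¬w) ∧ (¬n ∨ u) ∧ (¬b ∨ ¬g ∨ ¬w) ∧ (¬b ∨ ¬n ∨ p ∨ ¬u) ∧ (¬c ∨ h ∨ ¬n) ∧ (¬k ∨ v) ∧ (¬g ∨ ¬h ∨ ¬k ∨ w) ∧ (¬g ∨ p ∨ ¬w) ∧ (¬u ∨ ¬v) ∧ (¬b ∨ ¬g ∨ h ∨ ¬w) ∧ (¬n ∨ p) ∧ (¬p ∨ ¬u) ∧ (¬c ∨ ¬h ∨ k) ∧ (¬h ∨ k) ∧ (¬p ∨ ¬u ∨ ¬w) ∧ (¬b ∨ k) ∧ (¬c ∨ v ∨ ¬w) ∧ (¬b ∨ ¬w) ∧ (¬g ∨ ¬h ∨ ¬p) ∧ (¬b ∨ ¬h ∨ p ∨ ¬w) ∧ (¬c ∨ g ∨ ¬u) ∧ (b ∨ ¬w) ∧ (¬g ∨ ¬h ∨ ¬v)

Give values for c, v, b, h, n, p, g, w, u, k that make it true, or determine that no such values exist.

The formula is unsatisfiable.

Case b = True:
  (c) forces c = True.
  (¬b ∨ w) forces w = True.
  Clause (¬b ∨ ¬w) is falsified — contradiction.
Case b = False:
  (b ∨ w) forces w = True.
  Clause (b ∨ ¬w) is falsified — contradiction.
Both cases fail, so the formula is unsatisfiable.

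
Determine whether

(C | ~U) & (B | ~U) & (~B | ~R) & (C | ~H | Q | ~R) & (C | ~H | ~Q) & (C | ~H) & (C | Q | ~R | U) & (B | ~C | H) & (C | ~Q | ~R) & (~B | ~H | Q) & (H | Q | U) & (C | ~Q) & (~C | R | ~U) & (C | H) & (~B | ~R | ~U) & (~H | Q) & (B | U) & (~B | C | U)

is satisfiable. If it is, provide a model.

C=T, U=F, R=F, H=T, B=T, Q=T

Try C = False:
  (C | ~U) forces U = False.
  (C | ~H) forces H = False.
  clause (C | H) is falsified — backtrack.
So C = True.
Set U = False.
  then (B | U) forces B = True.
  then (~B | ~R) forces R = False.
Set H = True.
  then (~B | ~H | Q) forces Q = True.
All clauses satisfied.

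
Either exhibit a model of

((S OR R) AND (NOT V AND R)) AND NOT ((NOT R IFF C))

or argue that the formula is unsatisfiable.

R: True, S: False, V: False, C: True

  (S OR R) AND (NOT V AND R) = True
    S OR R = True
    NOT V AND R = True
      NOT V = True
  NOT ((NOT R IFF C)) = True
    NOT R IFF C = False
      NOT R = False
Both conjuncts True, so the formula holds.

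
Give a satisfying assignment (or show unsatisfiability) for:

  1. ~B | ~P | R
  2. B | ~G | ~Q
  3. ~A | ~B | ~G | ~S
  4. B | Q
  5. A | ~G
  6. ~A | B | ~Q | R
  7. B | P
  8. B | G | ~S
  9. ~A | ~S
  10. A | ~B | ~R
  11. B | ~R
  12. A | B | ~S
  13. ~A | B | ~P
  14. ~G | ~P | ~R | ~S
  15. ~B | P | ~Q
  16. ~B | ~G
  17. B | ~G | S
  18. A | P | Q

Set Q = True.
Set G = False.
Set R = False.
Set B = False.
  then (~A | B | ~Q | R) forces A = False.
  then (B | P) forces P = True.
  then (B | G | ~S) forces S = False.
All clauses satisfied.

Q: True; G: False; R: False; B: False; S: False; A: False; P: True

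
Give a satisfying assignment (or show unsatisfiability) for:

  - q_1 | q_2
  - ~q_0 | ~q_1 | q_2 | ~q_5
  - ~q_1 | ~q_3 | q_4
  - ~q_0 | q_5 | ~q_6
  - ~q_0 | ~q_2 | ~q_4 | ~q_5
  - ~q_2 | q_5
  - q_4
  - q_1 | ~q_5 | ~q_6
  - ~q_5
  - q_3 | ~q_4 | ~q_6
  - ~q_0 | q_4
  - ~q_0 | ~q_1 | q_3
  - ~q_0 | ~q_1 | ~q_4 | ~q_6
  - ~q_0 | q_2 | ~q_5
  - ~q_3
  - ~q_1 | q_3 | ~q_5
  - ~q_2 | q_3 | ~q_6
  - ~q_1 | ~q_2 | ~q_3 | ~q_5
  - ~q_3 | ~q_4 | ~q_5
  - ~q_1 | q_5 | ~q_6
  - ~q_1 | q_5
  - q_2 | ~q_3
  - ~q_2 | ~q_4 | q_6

Case q_5 = True:
  Clause (~q_5) is falsified — contradiction.
Case q_5 = False:
  (~q_2 | q_5) forces q_2 = False.
  (q_1 | q_2) forces q_1 = True.
  Clause (~q_1 | q_5) is falsified — contradiction.
Both cases fail, so the formula is unsatisfiable.

No satisfying assignment exists.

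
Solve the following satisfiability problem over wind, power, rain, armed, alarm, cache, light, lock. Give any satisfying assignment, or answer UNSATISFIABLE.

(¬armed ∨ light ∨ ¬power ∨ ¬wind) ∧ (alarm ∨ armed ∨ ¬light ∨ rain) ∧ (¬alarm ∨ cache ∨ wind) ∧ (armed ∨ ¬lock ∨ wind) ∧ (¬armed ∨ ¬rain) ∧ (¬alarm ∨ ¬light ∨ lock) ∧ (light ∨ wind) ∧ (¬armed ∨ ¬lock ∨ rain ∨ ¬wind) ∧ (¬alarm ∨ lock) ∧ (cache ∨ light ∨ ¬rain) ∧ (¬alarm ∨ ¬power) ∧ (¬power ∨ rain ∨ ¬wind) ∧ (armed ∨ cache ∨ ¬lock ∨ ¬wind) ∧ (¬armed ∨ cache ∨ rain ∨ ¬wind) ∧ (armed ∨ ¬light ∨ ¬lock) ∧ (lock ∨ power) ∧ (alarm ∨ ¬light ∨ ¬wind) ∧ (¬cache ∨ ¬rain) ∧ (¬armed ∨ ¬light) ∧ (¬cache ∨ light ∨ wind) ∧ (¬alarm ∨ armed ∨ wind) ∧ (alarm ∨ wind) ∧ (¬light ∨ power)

wind = True, power = False, rain = False, armed = False, alarm = True, cache = True, light = False, lock = True

Try wind = False:
  (light ∨ wind) forces light = True.
  (¬armed ∨ ¬light) forces armed = False.
  (armed ∨ ¬lock ∨ wind) forces lock = False.
  (¬alarm ∨ ¬light ∨ lock) forces alarm = False.
  clause (alarm ∨ wind) is falsified — backtrack.
So wind = True.
Set power = False.
  then (lock ∨ power) forces lock = True.
  then (¬light ∨ power) forces light = False.
Try rain = True:
  (¬armed ∨ ¬rain) forces armed = False.
  (cache ∨ light ∨ ¬rain) forces cache = True.
  clause (¬cache ∨ ¬rain) is falsified — backtrack.
So rain = False.
  then (¬armed ∨ ¬lock ∨ rain ∨ ¬wind) forces armed = False.
  then (armed ∨ cache ∨ ¬lock ∨ ¬wind) forces cache = True.
Set alarm = True.
All clauses satisfied.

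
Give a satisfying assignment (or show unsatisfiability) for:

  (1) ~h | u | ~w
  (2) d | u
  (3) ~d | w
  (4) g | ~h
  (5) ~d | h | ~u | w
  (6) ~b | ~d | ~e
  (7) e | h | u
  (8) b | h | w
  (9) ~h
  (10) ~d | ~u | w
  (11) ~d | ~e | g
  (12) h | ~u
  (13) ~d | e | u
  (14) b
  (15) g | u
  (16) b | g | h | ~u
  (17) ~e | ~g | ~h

Case h = True:
  Clause (~h) is falsified — contradiction.
Case h = False:
  (h | ~u) forces u = False.
  (d | u) forces d = True.
  (~d | w) forces w = True.
  (e | h | u) forces e = True.
  (~b | ~d | ~e) forces b = False.
  Clause (b) is falsified — contradiction.
Both cases fail, so the formula is unsatisfiable.

The formula is unsatisfiable.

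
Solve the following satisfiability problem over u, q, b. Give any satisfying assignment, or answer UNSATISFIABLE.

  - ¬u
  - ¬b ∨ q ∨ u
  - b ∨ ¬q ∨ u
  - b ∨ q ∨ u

u=F, q=T, b=T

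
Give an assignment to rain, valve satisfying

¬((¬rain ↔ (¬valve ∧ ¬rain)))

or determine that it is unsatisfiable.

rain = False; valve = True

  ¬((¬rain ↔ (¬valve ∧ ¬rain))) = True
    ¬rain ↔ (¬valve ∧ ¬rain) = False
      ¬rain = True
      ¬valve ∧ ¬rain = False
        ¬valve = False
        ¬rain = True
The formula evaluates to True.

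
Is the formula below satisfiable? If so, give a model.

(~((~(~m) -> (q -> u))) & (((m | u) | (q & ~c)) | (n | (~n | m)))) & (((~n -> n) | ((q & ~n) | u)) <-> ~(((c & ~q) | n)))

n=F; m=T; c=F; u=F; q=T

  ~((~(~m) -> (q -> u))) & (((m | u) | (q & ~c)) | (n | (~n | m))) = True
    ~((~(~m) -> (q -> u))) = True
      ~(~m) -> (q -> u) = False
        ~(~m) = True
          ~m = False
        q -> u = False
    ((m | u) | (q & ~c)) | (n | (~n | m)) = True
      (m | u) | (q & ~c) = True
        m | u = True
        q & ~c = True
          ~c = True
      n | (~n | m) = True
        ~n | m = True
          ~n = True
  ((~n -> n) | ((q & ~n) | u)) <-> ~(((c & ~q) | n)) = True
    (~n -> n) | ((q & ~n) | u) = True
      ~n -> n = False
        ~n = True
      (q & ~n) | u = True
        q & ~n = True
          ~n = True
    ~(((c & ~q) | n)) = True
      (c & ~q) | n = False
        c & ~q = False
          ~q = False
Both conjuncts True, so the formula holds.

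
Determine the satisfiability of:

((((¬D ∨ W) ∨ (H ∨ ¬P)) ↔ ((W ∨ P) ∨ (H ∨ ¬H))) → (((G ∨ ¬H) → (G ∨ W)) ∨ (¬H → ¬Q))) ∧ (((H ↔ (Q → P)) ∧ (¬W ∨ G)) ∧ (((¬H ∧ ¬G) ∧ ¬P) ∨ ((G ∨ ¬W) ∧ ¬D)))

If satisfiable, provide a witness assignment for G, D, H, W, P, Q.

G=T, D=F, H=F, W=T, P=F, Q=T

  (((¬D ∨ W) ∨ (H ∨ ¬P)) ↔ ((W ∨ P) ∨ (H ∨ ¬H))) → (((G ∨ ¬H) → (G ∨ W)) ∨ (¬H → ¬Q)) = True
    ((¬D ∨ W) ∨ (H ∨ ¬P)) ↔ ((W ∨ P) ∨ (H ∨ ¬H)) = True
      (¬D ∨ W) ∨ (H ∨ ¬P) = True
        ¬D ∨ W = True
          ¬D = True
        H ∨ ¬P = True
          ¬P = True
      (W ∨ P) ∨ (H ∨ ¬H) = True
        W ∨ P = True
        H ∨ ¬H = True
          ¬H = True
    ((G ∨ ¬H) → (G ∨ W)) ∨ (¬H → ¬Q) = True
      (G ∨ ¬H) → (G ∨ W) = True
        G ∨ ¬H = True
          ¬H = True
        G ∨ W = True
      ¬H → ¬Q = False
        ¬H = True
        ¬Q = False
  ((H ↔ (Q → P)) ∧ (¬W ∨ G)) ∧ (((¬H ∧ ¬G) ∧ ¬P) ∨ ((G ∨ ¬W) ∧ ¬D)) = True
    (H ↔ (Q → P)) ∧ (¬W ∨ G) = True
      H ↔ (Q → P) = True
        Q → P = False
      ¬W ∨ G = True
        ¬W = False
    ((¬H ∧ ¬G) ∧ ¬P) ∨ ((G ∨ ¬W) ∧ ¬D) = True
      (¬H ∧ ¬G) ∧ ¬P = False
        ¬H ∧ ¬G = False
          ¬H = True
          ¬G = False
        ¬P = True
      (G ∨ ¬W) ∧ ¬D = True
        G ∨ ¬W = True
          ¬W = False
        ¬D = True
Both conjuncts True, so the formula holds.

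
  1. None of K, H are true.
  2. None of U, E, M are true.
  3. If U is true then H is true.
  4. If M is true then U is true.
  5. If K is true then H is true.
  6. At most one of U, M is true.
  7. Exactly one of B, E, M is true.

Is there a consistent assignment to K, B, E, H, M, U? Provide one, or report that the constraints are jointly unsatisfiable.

K=F, B=T, E=F, H=F, M=F, U=F

  (1) {K, H}: 0 true — none ✓
  (2) {U, E, M}: 0 true — none ✓
  (3) U=F ⇒ H: vacuous ✓
  (4) M=F ⇒ U: vacuous ✓
  (5) K=F ⇒ H: vacuous ✓
  (6) {U, M}: 0 true — at most one ✓
  (7) {B, E, M}: 1 true — exactly one ✓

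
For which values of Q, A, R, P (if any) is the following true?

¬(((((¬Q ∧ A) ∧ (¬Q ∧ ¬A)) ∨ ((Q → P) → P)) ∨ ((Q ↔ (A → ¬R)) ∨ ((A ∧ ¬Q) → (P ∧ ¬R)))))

Q = False; A = True; R = False; P = False

  ¬(((((¬Q ∧ A) ∧ (¬Q ∧ ¬A)) ∨ ((Q → P) → P)) ∨ ((Q ↔ (A → ¬R)) ∨ ((A ∧ ¬Q) → (P ∧ ¬R))))) = True
    (((¬Q ∧ A) ∧ (¬Q ∧ ¬A)) ∨ ((Q → P) → P)) ∨ ((Q ↔ (A → ¬R)) ∨ ((A ∧ ¬Q) → (P ∧ ¬R))) = False
      ((¬Q ∧ A) ∧ (¬Q ∧ ¬A)) ∨ ((Q → P) → P) = False
        (¬Q ∧ A) ∧ (¬Q ∧ ¬A) = False
          ¬Q ∧ A = True
            ¬Q = True
          ¬Q ∧ ¬A = False
            ¬Q = True
            ¬A = False
        (Q → P) → P = False
          Q → P = True
      (Q ↔ (A → ¬R)) ∨ ((A ∧ ¬Q) → (P ∧ ¬R)) = False
        Q ↔ (A → ¬R) = False
          A → ¬R = True
            ¬R = True
        (A ∧ ¬Q) → (P ∧ ¬R) = False
          A ∧ ¬Q = True
            ¬Q = True
          P ∧ ¬R = False
            ¬R = True
The formula evaluates to True.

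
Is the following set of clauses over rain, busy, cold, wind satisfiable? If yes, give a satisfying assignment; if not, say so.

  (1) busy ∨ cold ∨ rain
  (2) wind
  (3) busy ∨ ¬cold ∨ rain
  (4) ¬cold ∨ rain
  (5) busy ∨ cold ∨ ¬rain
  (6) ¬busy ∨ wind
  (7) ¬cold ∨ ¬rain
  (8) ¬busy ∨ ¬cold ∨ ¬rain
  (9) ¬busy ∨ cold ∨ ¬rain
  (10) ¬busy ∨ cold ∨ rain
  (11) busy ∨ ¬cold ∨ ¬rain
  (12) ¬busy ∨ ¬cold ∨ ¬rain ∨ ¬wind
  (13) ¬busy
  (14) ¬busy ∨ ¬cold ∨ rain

UNSATISFIABLE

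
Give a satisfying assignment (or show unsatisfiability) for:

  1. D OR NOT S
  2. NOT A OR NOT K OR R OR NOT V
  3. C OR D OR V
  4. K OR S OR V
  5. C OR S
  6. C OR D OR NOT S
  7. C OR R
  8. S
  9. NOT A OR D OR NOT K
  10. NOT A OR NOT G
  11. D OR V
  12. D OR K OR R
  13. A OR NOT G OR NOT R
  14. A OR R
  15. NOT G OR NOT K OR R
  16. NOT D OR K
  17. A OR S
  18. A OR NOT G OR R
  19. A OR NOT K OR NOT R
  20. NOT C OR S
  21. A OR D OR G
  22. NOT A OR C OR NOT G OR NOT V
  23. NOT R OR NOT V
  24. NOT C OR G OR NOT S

K=T, S=T, G=F, V=F, D=T, C=F, A=T, R=T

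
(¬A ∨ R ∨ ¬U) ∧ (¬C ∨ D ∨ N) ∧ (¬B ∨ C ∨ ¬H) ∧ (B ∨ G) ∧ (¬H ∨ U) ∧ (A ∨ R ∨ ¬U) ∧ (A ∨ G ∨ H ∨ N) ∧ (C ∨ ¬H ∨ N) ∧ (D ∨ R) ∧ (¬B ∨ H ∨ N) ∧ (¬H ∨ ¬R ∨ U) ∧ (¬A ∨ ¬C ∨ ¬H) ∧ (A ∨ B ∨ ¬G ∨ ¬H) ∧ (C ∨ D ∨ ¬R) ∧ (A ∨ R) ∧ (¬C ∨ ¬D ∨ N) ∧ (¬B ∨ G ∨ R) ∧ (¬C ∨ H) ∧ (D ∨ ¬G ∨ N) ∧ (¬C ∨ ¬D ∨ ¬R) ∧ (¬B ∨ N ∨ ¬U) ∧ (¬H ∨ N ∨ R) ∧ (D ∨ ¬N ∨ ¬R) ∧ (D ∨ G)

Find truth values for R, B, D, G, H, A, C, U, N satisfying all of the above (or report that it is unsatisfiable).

Set R = False.
  then (D ∨ R) forces D = True.
  then (A ∨ R) forces A = True.
  then (¬A ∨ R ∨ ¬U) forces U = False.
  then (¬H ∨ U) forces H = False.
  then (¬C ∨ H) forces C = False.
Set B = True.
  then (¬B ∨ H ∨ N) forces N = True.
  then (¬B ∨ G ∨ R) forces G = True.
All clauses satisfied.

R=F, B=T, D=T, G=T, H=F, A=T, C=F, U=F, N=T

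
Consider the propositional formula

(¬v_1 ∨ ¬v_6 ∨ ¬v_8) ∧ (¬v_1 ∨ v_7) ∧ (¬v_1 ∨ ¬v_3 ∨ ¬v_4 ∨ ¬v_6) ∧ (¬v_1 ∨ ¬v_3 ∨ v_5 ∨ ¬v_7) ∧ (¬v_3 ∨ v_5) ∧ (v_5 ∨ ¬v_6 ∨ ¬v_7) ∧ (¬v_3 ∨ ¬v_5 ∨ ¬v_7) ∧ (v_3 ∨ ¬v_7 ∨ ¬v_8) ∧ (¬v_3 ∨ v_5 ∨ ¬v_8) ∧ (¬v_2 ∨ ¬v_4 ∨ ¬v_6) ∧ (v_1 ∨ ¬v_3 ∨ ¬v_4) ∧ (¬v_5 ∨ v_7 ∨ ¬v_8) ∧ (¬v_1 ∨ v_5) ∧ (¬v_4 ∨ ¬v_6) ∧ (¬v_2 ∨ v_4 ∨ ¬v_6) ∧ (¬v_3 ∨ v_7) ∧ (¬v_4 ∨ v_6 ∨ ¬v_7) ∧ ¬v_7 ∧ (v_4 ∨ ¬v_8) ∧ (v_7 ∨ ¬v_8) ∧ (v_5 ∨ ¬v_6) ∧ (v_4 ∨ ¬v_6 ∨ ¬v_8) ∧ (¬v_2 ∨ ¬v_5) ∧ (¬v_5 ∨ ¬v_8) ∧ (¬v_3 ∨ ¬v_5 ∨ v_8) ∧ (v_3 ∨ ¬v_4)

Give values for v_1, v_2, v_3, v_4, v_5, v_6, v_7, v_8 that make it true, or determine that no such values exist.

Unit clause (¬v_7) forces v_7 = False.
In (v_7 ∨ ¬v_8) only ¬v_8 is left, so v_8 = False.
In (¬v_1 ∨ v_7) only ¬v_1 is left, so v_1 = False.
In (¬v_3 ∨ v_7) only ¬v_3 is left, so v_3 = False.
In (v_3 ∨ ¬v_4) only ¬v_4 is left, so v_4 = False.
Set v_2 = True.
  then (¬v_2 ∨ v_4 ∨ ¬v_6) forces v_6 = False.
  then (¬v_2 ∨ ¬v_5) forces v_5 = False.
All clauses satisfied.

v_1=F, v_2=T, v_3=F, v_4=F, v_5=F, v_6=F, v_7=F, v_8=F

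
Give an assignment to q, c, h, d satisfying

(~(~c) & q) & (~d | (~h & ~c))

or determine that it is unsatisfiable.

q: True, c: True, h: True, d: False

  ~(~c) & q = True
    ~(~c) = True
      ~c = False
  ~d | (~h & ~c) = True
    ~d = True
    ~h & ~c = False
      ~h = False
      ~c = False
Both conjuncts True, so the formula holds.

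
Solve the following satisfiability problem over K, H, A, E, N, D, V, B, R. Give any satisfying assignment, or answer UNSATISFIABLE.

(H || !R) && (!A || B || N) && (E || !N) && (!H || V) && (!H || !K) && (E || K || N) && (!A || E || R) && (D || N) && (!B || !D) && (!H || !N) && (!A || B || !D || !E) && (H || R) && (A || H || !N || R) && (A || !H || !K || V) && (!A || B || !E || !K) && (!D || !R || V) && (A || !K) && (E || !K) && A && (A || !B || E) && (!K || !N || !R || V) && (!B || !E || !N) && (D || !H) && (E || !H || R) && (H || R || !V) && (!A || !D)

Case A = True:
  (!A || !D) forces D = False.
  (D || N) forces N = True.
  (E || !N) forces E = True.
  (!H || !N) forces H = False.
  (H || !R) forces R = False.
  Clause (H || R) is falsified — contradiction.
Case A = False:
  Clause (A) is falsified — contradiction.
Both cases fail, so the formula is unsatisfiable.

Unsatisfiable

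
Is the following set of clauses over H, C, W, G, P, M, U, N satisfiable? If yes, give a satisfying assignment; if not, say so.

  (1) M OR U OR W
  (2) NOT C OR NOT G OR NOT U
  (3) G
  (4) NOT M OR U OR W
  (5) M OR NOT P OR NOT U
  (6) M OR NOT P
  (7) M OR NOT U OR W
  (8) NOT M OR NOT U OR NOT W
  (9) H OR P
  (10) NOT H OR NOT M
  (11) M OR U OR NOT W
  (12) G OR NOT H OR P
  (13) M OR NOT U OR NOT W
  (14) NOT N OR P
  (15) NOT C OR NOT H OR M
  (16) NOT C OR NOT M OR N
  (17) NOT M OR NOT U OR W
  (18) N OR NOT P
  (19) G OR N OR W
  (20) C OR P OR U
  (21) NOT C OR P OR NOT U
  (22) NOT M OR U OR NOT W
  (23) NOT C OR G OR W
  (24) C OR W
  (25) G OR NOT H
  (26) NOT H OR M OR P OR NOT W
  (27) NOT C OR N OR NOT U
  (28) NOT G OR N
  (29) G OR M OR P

Case W = True:
  (G) forces G = True.
  (NOT G OR N) forces N = True.
  (NOT N OR P) forces P = True.
  (M OR NOT P) forces M = True.
  (NOT M OR NOT U OR NOT W) forces U = False.
  Clause (NOT M OR U OR NOT W) is falsified — contradiction.
Case W = False:
  (G) forces G = True.
  (C OR W) forces C = True.
  (NOT C OR NOT G OR NOT U) forces U = False.
  (M OR U OR W) forces M = True.
  Clause (NOT M OR U OR W) is falsified — contradiction.
Both cases fail, so the formula is unsatisfiable.

Unsatisfiable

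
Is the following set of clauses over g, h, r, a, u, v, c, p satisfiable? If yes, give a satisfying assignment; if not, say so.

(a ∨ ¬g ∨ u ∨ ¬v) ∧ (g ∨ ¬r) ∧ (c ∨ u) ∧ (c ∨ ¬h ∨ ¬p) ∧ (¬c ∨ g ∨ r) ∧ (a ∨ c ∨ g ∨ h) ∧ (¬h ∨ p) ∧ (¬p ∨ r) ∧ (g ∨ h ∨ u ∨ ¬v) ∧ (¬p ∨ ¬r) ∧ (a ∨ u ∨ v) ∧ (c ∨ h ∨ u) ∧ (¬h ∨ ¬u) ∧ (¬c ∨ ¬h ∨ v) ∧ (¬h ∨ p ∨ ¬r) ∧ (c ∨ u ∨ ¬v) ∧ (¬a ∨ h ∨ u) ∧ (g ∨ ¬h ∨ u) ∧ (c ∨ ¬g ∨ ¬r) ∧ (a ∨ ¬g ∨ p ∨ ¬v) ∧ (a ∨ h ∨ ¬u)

g: True; h: False; r: True; a: True; u: True; v: True; c: True; p: False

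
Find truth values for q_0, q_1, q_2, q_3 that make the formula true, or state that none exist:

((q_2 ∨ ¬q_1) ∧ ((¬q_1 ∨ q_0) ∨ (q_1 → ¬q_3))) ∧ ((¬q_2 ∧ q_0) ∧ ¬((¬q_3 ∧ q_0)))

q_0 = True, q_1 = False, q_2 = False, q_3 = True

  (q_2 ∨ ¬q_1) ∧ ((¬q_1 ∨ q_0) ∨ (q_1 → ¬q_3)) = True
    q_2 ∨ ¬q_1 = True
      ¬q_1 = True
    (¬q_1 ∨ q_0) ∨ (q_1 → ¬q_3) = True
      ¬q_1 ∨ q_0 = True
        ¬q_1 = True
      q_1 → ¬q_3 = True
        ¬q_3 = False
  (¬q_2 ∧ q_0) ∧ ¬((¬q_3 ∧ q_0)) = True
    ¬q_2 ∧ q_0 = True
      ¬q_2 = True
    ¬((¬q_3 ∧ q_0)) = True
      ¬q_3 ∧ q_0 = False
        ¬q_3 = False
Both conjuncts True, so the formula holds.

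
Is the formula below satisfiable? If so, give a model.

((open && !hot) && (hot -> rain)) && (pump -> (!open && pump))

open = True; rain = False; pump = False; hot = False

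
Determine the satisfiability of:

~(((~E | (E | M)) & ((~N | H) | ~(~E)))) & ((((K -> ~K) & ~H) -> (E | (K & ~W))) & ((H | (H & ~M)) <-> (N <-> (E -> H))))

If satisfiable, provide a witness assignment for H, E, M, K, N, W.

Case E = True: the conjunct ~(((~E | (E | M)) & ((~N | H) | ~(~E)))) becomes ~((True & True)) = False.
Case E = False: the formula simplifies to ~((~N | H)) & ((((K -> ~K) & ~H) -> (K & ~W)) & ((H | (H & ~M)) <-> N)).
  H = True: the conjunct ~((~N | H)) becomes ~((~N | True)) = False.
  H = False: simplifies to ~(~N) & (((K -> ~K) -> (K & ~W)) & ~N).
    N = True: the conjunct ~N is False.
    N = False: the conjunct ~(~N) becomes ~(~False) = False.
Both cases fail — unsatisfiable.

No satisfying assignment exists.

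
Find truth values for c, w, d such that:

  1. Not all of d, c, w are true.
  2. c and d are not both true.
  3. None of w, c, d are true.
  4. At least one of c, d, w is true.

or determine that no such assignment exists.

Case c = True:
  Constraint (3) is violated (c=T) — contradiction.
Case c = False:
  (3) forces w = False.
  (3) forces d = False.
  Constraint (4) is violated (c=F, d=F, w=F) — contradiction.
Both cases fail — unsatisfiable.

UNSATISFIABLE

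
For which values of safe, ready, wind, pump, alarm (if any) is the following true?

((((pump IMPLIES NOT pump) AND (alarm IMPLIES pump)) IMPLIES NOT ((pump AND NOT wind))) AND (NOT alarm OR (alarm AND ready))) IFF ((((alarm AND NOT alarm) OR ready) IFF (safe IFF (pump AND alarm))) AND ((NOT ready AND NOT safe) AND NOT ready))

safe: True, ready: False, wind: False, pump: True, alarm: True

  ((((pump IMPLIES NOT pump) AND (alarm IMPLIES pump)) IMPLIES NOT ((pump AND NOT wind))) AND (NOT alarm OR (alarm AND ready))) IFF ((((alarm AND NOT alarm) OR ready) IFF (safe IFF (pump AND alarm))) AND ((NOT ready AND NOT safe) AND NOT ready)) = True
    (((pump IMPLIES NOT pump) AND (alarm IMPLIES pump)) IMPLIES NOT ((pump AND NOT wind))) AND (NOT alarm OR (alarm AND ready)) = False
      ((pump IMPLIES NOT pump) AND (alarm IMPLIES pump)) IMPLIES NOT ((pump AND NOT wind)) = True
        (pump IMPLIES NOT pump) AND (alarm IMPLIES pump) = False
          pump IMPLIES NOT pump = False
            NOT pump = False
          alarm IMPLIES pump = True
        NOT ((pump AND NOT wind)) = False
          pump AND NOT wind = True
            NOT wind = True
      NOT alarm OR (alarm AND ready) = False
        NOT alarm = False
        alarm AND ready = False
    (((alarm AND NOT alarm) OR ready) IFF (safe IFF (pump AND alarm))) AND ((NOT ready AND NOT safe) AND NOT ready) = False
      ((alarm AND NOT alarm) OR ready) IFF (safe IFF (pump AND alarm)) = False
        (alarm AND NOT alarm) OR ready = False
          alarm AND NOT alarm = False
            NOT alarm = False
        safe IFF (pump AND alarm) = True
          pump AND alarm = True
      (NOT ready AND NOT safe) AND NOT ready = False
        NOT ready AND NOT safe = False
          NOT ready = True
          NOT safe = False
        NOT ready = True
The formula evaluates to True.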